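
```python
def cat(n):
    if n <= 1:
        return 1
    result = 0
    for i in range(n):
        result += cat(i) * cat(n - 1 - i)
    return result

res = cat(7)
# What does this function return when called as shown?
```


cat(7)
= sum of cat(i) * cat(7-1-i) for i in 0..6
First compute sub-values bottom-up:
  cat(0) = 1, cat(1) = 1
  cat(2) = 1*1 + 1*1 = 2
  cat(3) = 1*2 + 1*1 + 2*1 = 5
  cat(4) = 1*5 + 1*2 + 2*1 + 5*1 = 14
  cat(5) = 1*14 + 1*5 + 2*2 + 5*1 + 14*1 = 42
  cat(6) = 1*42 + 1*14 + 2*5 + 5*2 + 14*1 + 42*1 = 132
Now cat(7):
  cat(0)*cat(6) = 1*132 = 132
  cat(1)*cat(5) = 1*42 = 42
  cat(2)*cat(4) = 2*14 = 28
  cat(3)*cat(3) = 5*5 = 25
  cat(4)*cat(2) = 14*2 = 28
  cat(5)*cat(1) = 42*1 = 42
  cat(6)*cat(0) = 132*1 = 132
= 132 + 42 + 28 + 25 + 28 + 42 + 132
= 429


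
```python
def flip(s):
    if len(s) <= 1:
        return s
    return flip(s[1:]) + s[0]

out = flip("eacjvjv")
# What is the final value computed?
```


flip("eacjvjv")
= flip("acjvjv") + "e"
= flip("cjvjv") + "a" + "e"
= flip("jvjv") + "c" + "a" + "e"
= flip("vjv") + "j" + "c" + "a" + "e"
= flip("jv") + "v" + "j" + "c" + "a" + "e"
= flip("v") + "j" + "v" + "j" + "c" + "a" + "e"
= "v" + "j" + "v" + "j" + "c" + "a" + "e"
= "vjvjcae"


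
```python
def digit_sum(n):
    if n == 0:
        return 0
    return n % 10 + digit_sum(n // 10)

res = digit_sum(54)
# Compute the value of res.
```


digit_sum(54)
= 4 + digit_sum(5)
= 4 + 5 + digit_sum(0)
= 4 + 5 + 0
= 9


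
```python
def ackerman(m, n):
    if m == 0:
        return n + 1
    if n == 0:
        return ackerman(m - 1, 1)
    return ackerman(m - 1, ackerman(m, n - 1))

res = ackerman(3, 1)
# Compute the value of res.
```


ackerman(3, 1)
= ackerman(2, ackerman(3, 0))
First compute ackerman(3, 0) = 5
= ackerman(2, 5)
= 13


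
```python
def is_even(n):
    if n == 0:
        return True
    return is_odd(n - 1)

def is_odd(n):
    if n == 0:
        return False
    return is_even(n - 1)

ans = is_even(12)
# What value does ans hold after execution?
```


is_even(12)
= is_odd(11)
= is_even(10)
= is_odd(9)
= is_even(8)
= is_odd(7)
= is_even(6)
= is_odd(5)
= is_even(4)
= is_odd(3)
= is_even(2)
= is_odd(1)
= is_even(0)
n == 0: return True
= True


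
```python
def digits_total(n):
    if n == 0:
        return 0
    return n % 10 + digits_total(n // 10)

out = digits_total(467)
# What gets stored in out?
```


digits_total(467)
= 7 + digits_total(46)
= 7 + 6 + digits_total(4)
= 7 + 6 + 4 + digits_total(0)
= 7 + 6 + 4 + 0
= 17


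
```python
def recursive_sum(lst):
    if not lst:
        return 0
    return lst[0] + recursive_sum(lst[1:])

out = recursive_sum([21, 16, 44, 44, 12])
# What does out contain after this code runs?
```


recursive_sum([21, 16, 44, 44, 12])
= 21 + recursive_sum([16, 44, 44, 12])
= 21 + 16 + recursive_sum([44, 44, 12])
= 21 + 16 + 44 + recursive_sum([44, 12])
= 21 + 16 + 44 + 44 + recursive_sum([12])
= 21 + 16 + 44 + 44 + 12 + recursive_sum([])
= 21 + 16 + 44 + 44 + 12 + 0
= 137


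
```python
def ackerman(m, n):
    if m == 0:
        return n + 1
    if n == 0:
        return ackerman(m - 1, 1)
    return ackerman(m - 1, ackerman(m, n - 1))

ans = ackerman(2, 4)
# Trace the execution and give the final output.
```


ackerman(2, 4)
= ackerman(1, ackerman(2, 3))
First compute ackerman(2, 3) = 9
= ackerman(1, 9)
= 11


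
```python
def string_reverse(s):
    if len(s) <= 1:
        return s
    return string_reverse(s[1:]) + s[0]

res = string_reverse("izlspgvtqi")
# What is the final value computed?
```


string_reverse("izlspgvtqi")
= string_reverse("zlspgvtqi") + "i"
= string_reverse("lspgvtqi") + "z" + "i"
= string_reverse("spgvtqi") + "l" + "z" + "i"
= string_reverse("pgvtqi") + "s" + "l" + "z" + "i"
= string_reverse("gvtqi") + "p" + "s" + "l" + "z" + "i"
= string_reverse("vtqi") + "g" + "p" + "s" + "l" + "z" + "i"
= string_reverse("tqi") + "v" + "g" + "p" + "s" + "l" + "z" + "i"
= string_reverse("qi") + "t" + "v" + "g" + "p" + "s" + "l" + "z" + "i"
= string_reverse("i") + "q" + "t" + "v" + "g" + "p" + "s" + "l" + "z" + "i"
= "i" + "q" + "t" + "v" + "g" + "p" + "s" + "l" + "z" + "i"
= "iqtvgpslzi"


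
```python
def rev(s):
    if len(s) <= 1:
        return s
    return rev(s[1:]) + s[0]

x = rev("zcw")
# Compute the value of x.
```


rev("zcw")
= rev("cw") + "z"
= rev("w") + "c" + "z"
= "w" + "c" + "z"
= "wcz"


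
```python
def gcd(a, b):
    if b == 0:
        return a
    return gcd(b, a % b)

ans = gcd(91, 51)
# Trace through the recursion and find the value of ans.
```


gcd(91, 51)
= gcd(51, 91 % 51) = gcd(51, 40)
= gcd(40, 51 % 40) = gcd(40, 11)
= gcd(11, 40 % 11) = gcd(11, 7)
= gcd(7, 11 % 7) = gcd(7, 4)
= gcd(4, 7 % 4) = gcd(4, 3)
= gcd(3, 4 % 3) = gcd(3, 1)
= gcd(1, 3 % 1) = gcd(1, 0)
b == 0, return a = 1


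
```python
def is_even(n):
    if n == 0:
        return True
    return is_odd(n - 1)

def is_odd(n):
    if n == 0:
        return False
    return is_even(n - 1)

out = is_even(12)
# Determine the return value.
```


is_even(12)
= is_odd(11)
= is_even(10)
= is_odd(9)
= is_even(8)
= is_odd(7)
= is_even(6)
= is_odd(5)
= is_even(4)
= is_odd(3)
= is_even(2)
= is_odd(1)
= is_even(0)
n == 0: return True
= True


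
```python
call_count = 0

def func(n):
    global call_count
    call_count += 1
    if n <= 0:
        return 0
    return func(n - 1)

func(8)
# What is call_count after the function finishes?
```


func(8) calls func(7) calls ... calls func(0)
Total calls: 8 + 1 (for base case) = 9


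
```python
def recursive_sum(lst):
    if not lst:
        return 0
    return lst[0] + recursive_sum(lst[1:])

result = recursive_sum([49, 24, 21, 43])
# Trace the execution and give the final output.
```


recursive_sum([49, 24, 21, 43])
= 49 + recursive_sum([24, 21, 43])
= 49 + 24 + recursive_sum([21, 43])
= 49 + 24 + 21 + recursive_sum([43])
= 49 + 24 + 21 + 43 + recursive_sum([])
= 49 + 24 + 21 + 43 + 0
= 137


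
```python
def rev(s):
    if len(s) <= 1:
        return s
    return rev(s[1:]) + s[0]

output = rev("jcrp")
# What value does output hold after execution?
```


rev("jcrp")
= rev("crp") + "j"
= rev("rp") + "c" + "j"
= rev("p") + "r" + "c" + "j"
= "p" + "r" + "c" + "j"
= "prcj"


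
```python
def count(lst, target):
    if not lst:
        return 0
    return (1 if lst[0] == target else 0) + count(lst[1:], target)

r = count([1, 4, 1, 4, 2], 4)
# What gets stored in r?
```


count([1, 4, 1, 4, 2], 4)
lst[0]=1 != 4: 0 + count([4, 1, 4, 2], 4)
lst[0]=4 == 4: 1 + count([1, 4, 2], 4)
lst[0]=1 != 4: 0 + count([4, 2], 4)
lst[0]=4 == 4: 1 + count([2], 4)
lst[0]=2 != 4: 0 + count([], 4)
= 2


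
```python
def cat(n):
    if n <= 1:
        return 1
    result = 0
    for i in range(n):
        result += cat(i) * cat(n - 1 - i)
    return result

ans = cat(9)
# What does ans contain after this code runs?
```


cat(9)
= sum of cat(i) * cat(9-1-i) for i in 0..8
First compute sub-values bottom-up:
  cat(0) = 1, cat(1) = 1
  cat(2) = 1*1 + 1*1 = 2
  cat(3) = 1*2 + 1*1 + 2*1 = 5
  cat(4) = 1*5 + 1*2 + 2*1 + 5*1 = 14
  cat(5) = 1*14 + 1*5 + 2*2 + 5*1 + 14*1 = 42
  cat(6) = 1*42 + 1*14 + 2*5 + 5*2 + 14*1 + 42*1 = 132
  cat(7) = 1*132 + 1*42 + 2*14 + 5*5 + 14*2 + 42*1 + 132*1 = 429
  cat(8) = 1*429 + 1*132 + 2*42 + 5*14 + 14*5 + 42*2 + 132*1 + 429*1 = 1430
Now cat(9):
  cat(0)*cat(8) = 1*1430 = 1430
  cat(1)*cat(7) = 1*429 = 429
  cat(2)*cat(6) = 2*132 = 264
  cat(3)*cat(5) = 5*42 = 210
  cat(4)*cat(4) = 14*14 = 196
  cat(5)*cat(3) = 42*5 = 210
  cat(6)*cat(2) = 132*2 = 264
  cat(7)*cat(1) = 429*1 = 429
  cat(8)*cat(0) = 1430*1 = 1430
= 1430 + 429 + 264 + 210 + 196 + 210 + 264 + 429 + 1430
= 4862


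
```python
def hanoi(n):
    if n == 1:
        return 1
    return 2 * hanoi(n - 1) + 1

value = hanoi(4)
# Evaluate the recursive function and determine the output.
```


hanoi(4)
= 2 * hanoi(3) + 1
= 2 * (2 * hanoi(2) + 1) + 1
= 2 * (2 * (2 * hanoi(1) + 1) + 1) + 1
Now compute bottom-up:
hanoi(1) = 1
hanoi(2) = 2 * 1 + 1 = 3
hanoi(3) = 2 * 3 + 1 = 7
hanoi(4) = 2 * 7 + 1 = 15
= 15


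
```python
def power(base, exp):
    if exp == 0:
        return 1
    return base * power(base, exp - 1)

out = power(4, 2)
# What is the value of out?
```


power(4, 2)
= 4 * power(4, 1)
= 4 * 4 * power(4, 0)
= 4 * 4 * 1
= 16


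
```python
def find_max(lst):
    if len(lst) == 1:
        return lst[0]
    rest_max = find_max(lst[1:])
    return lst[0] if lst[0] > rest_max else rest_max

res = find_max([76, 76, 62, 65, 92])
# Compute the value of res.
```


find_max([76, 76, 62, 65, 92])
= compare 76 with find_max([76, 62, 65, 92])
= compare 76 with find_max([62, 65, 92])
= compare 62 with find_max([65, 92])
= compare 65 with find_max([92])
Base: find_max([92]) = 92
compare 65 with 92: max = 92
compare 62 with 92: max = 92
compare 76 with 92: max = 92
compare 76 with 92: max = 92
= 92


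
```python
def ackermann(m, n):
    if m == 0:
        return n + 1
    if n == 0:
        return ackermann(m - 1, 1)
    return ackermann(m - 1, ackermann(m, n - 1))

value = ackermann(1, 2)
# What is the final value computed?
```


ackermann(1, 2)
= ackermann(0, ackermann(1, 1))
First compute ackermann(1, 1) = 3
= ackermann(0, 3)
= 4


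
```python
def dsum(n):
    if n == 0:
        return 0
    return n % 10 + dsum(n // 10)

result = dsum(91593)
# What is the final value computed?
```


dsum(91593)
= 3 + dsum(9159)
= 3 + 9 + dsum(915)
= 3 + 9 + 5 + dsum(91)
= 3 + 9 + 5 + 1 + dsum(9)
= 3 + 9 + 5 + 1 + 9 + dsum(0)
= 3 + 9 + 5 + 1 + 9 + 0
= 27


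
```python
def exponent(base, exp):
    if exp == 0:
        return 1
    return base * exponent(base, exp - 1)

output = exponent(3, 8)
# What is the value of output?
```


exponent(3, 8)
= 3 * exponent(3, 7)
= 3 * 3 * exponent(3, 6)
= 3 * 3 * 3 * exponent(3, 5)
= 3 * 3 * 3 * 3 * exponent(3, 4)
= 3 * 3 * 3 * 3 * 3 * exponent(3, 3)
= 3 * 3 * 3 * 3 * 3 * 3 * exponent(3, 2)
= 3 * 3 * 3 * 3 * 3 * 3 * 3 * exponent(3, 1)
= 3 * 3 * 3 * 3 * 3 * 3 * 3 * 3 * exponent(3, 0)
= 3 * 3 * 3 * 3 * 3 * 3 * 3 * 3 * 1
= 6561


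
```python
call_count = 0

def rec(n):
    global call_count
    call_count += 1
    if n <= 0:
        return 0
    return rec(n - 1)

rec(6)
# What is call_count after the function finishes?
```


rec(6) calls rec(5) calls ... calls rec(0)
Total calls: 6 + 1 (for base case) = 7


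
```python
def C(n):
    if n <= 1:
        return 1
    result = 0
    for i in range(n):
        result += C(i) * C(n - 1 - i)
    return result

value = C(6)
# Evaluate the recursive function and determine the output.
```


C(6)
= sum of C(i) * C(6-1-i) for i in 0..5
First compute sub-values bottom-up:
  C(0) = 1, C(1) = 1
  C(2) = 1*1 + 1*1 = 2
  C(3) = 1*2 + 1*1 + 2*1 = 5
  C(4) = 1*5 + 1*2 + 2*1 + 5*1 = 14
  C(5) = 1*14 + 1*5 + 2*2 + 5*1 + 14*1 = 42
Now C(6):
  C(0)*C(5) = 1*42 = 42
  C(1)*C(4) = 1*14 = 14
  C(2)*C(3) = 2*5 = 10
  C(3)*C(2) = 5*2 = 10
  C(4)*C(1) = 14*1 = 14
  C(5)*C(0) = 42*1 = 42
= 42 + 14 + 10 + 10 + 14 + 42
= 132


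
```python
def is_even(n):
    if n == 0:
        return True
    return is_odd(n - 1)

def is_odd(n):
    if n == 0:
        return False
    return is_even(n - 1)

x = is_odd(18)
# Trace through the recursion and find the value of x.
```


is_odd(18)
= is_even(17)
= is_odd(16)
= is_even(15)
= is_odd(14)
= is_even(13)
= is_odd(12)
= is_even(11)
= is_odd(10)
= is_even(9)
= is_odd(8)
= is_even(7)
= is_odd(6)
= is_even(5)
= is_odd(4)
= is_even(3)
= is_odd(2)
= is_even(1)
= is_odd(0)
n == 0: return False
= False


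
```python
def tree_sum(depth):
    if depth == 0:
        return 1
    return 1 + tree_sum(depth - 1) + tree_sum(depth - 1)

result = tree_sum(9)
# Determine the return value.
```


tree_sum(9)
= 1 + tree_sum(8) + tree_sum(8)
= 1 + 2 * tree_sum(8)
tree_sum(k) = 2^(k+1) - 1
tree_sum(0) = 1
tree_sum(1) = 3
tree_sum(2) = 7
tree_sum(3) = 15
tree_sum(4) = 31
tree_sum(9) = 2^10 - 1 = 1023


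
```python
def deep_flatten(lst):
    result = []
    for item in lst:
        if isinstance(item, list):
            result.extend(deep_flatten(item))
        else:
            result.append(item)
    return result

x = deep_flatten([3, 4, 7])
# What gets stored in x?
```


deep_flatten([3, 4, 7])
Processing each element:
  3 is not a list -> append 3
  4 is not a list -> append 4
  7 is not a list -> append 7
= [3, 4, 7]


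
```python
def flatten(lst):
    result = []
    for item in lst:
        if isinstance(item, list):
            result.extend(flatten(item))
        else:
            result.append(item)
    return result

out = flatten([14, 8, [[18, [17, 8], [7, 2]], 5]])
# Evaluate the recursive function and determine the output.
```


flatten([14, 8, [[18, [17, 8], [7, 2]], 5]])
Processing each element:
  14 is not a list -> append 14
  8 is not a list -> append 8
  [[18, [17, 8], [7, 2]], 5] is a list -> flatten recursively -> [18, 17, 8, 7, 2, 5]
= [14, 8, 18, 17, 8, 7, 2, 5]


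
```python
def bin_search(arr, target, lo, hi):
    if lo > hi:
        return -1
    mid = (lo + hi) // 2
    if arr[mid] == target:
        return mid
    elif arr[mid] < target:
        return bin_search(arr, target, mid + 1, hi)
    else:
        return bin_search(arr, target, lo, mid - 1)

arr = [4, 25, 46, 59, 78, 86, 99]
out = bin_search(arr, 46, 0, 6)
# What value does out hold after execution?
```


bin_search(arr, 46, 0, 6)
lo=0, hi=6, mid=3, arr[mid]=59
59 > 46, search left half
lo=0, hi=2, mid=1, arr[mid]=25
25 < 46, search right half
lo=2, hi=2, mid=2, arr[mid]=46
arr[2] == 46, found at index 2
= 2


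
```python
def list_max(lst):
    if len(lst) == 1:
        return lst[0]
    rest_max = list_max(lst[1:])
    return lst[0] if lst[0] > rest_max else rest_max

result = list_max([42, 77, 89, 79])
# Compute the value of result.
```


list_max([42, 77, 89, 79])
= compare 42 with list_max([77, 89, 79])
= compare 77 with list_max([89, 79])
= compare 89 with list_max([79])
Base: list_max([79]) = 79
compare 89 with 79: max = 89
compare 77 with 89: max = 89
compare 42 with 89: max = 89
= 89


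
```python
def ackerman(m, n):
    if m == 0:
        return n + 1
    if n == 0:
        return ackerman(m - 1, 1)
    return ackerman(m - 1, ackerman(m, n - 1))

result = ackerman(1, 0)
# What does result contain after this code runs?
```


ackerman(1, 0)
n == 0: return ackerman(0, 1)
= ackerman(0, 1) = 2
= 2


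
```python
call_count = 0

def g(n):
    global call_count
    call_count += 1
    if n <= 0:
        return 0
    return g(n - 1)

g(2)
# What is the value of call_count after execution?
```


g(2) calls g(1) calls ... calls g(0)
Total calls: 2 + 1 (for base case) = 3


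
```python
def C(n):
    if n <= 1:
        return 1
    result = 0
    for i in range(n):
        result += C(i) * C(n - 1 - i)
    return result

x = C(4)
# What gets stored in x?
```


C(4)
= sum of C(i) * C(4-1-i) for i in 0..3
First compute sub-values bottom-up:
  C(0) = 1, C(1) = 1
  C(2) = 1*1 + 1*1 = 2
  C(3) = 1*2 + 1*1 + 2*1 = 5
Now C(4):
  C(0)*C(3) = 1*5 = 5
  C(1)*C(2) = 1*2 = 2
  C(2)*C(1) = 2*1 = 2
  C(3)*C(0) = 5*1 = 5
= 5 + 2 + 2 + 5
= 14


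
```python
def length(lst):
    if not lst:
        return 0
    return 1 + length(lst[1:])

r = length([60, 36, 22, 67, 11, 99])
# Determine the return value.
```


length([60, 36, 22, 67, 11, 99])
= 1 + length([36, 22, 67, 11, 99])
= 1 + 1 + length([22, 67, 11, 99])
= 1 + 1 + 1 + length([67, 11, 99])
= 1 + 1 + 1 + 1 + length([11, 99])
= 1 + 1 + 1 + 1 + 1 + length([99])
= 1 + 1 + 1 + 1 + 1 + 1 + length([])
= 1 + 1 + 1 + 1 + 1 + 1 + 0
= 6


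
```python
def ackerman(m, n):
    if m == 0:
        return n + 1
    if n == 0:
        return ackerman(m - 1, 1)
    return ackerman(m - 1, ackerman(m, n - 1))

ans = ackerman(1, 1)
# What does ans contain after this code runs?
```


ackerman(1, 1)
= ackerman(0, ackerman(1, 0))
First compute ackerman(1, 0) = 2
= ackerman(0, 2)
= 3


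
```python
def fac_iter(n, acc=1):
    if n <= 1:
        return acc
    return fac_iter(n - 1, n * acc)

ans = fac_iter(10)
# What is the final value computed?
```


fac_iter(10, 1)
= fac_iter(9, 10 * 1) = fac_iter(9, 10)
= fac_iter(8, 9 * 10) = fac_iter(8, 90)
= fac_iter(7, 8 * 90) = fac_iter(7, 720)
= fac_iter(6, 7 * 720) = fac_iter(6, 5040)
= fac_iter(5, 6 * 5040) = fac_iter(5, 30240)
= fac_iter(4, 5 * 30240) = fac_iter(4, 151200)
= fac_iter(3, 4 * 151200) = fac_iter(3, 604800)
= fac_iter(2, 3 * 604800) = fac_iter(2, 1814400)
= fac_iter(1, 2 * 1814400) = fac_iter(1, 3628800)
n <= 1, return acc = 3628800


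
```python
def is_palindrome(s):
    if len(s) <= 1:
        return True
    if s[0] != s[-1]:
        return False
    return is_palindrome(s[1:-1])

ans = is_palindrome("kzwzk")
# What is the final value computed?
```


is_palindrome("kzwzk")
"kzwzk": s[0]='k' == s[-1]='k' -> is_palindrome("zwz")
"zwz": s[0]='z' == s[-1]='z' -> is_palindrome("w")
"w": len <= 1 -> True
= True


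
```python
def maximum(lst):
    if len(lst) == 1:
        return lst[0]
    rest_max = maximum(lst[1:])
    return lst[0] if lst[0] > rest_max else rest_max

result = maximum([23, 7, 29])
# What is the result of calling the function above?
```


maximum([23, 7, 29])
= compare 23 with maximum([7, 29])
= compare 7 with maximum([29])
Base: maximum([29]) = 29
compare 7 with 29: max = 29
compare 23 with 29: max = 29
= 29


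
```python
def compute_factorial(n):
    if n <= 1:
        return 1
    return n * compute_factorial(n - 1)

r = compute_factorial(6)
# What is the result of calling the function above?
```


compute_factorial(6)
= 6 * compute_factorial(5)
= 6 * 5 * compute_factorial(4)
= 6 * 5 * 4 * compute_factorial(3)
= 6 * 5 * 4 * 3 * compute_factorial(2)
= 6 * 5 * 4 * 3 * 2 * compute_factorial(1)
= 6 * 5 * 4 * 3 * 2 * 1
= 720


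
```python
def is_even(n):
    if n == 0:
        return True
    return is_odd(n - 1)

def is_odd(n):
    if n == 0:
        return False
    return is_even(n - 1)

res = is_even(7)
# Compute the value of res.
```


is_even(7)
= is_odd(6)
= is_even(5)
= is_odd(4)
= is_even(3)
= is_odd(2)
= is_even(1)
= is_odd(0)
n == 0: return False
= False


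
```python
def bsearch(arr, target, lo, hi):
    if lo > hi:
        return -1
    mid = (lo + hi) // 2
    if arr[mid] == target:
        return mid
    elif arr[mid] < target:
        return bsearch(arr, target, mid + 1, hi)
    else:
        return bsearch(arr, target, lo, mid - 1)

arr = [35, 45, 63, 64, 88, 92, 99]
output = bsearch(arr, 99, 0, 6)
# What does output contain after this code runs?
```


bsearch(arr, 99, 0, 6)
lo=0, hi=6, mid=3, arr[mid]=64
64 < 99, search right half
lo=4, hi=6, mid=5, arr[mid]=92
92 < 99, search right half
lo=6, hi=6, mid=6, arr[mid]=99
arr[6] == 99, found at index 6
= 6


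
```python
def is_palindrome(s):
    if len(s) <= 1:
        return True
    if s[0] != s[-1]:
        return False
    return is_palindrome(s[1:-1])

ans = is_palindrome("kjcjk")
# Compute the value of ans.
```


is_palindrome("kjcjk")
"kjcjk": s[0]='k' == s[-1]='k' -> is_palindrome("jcj")
"jcj": s[0]='j' == s[-1]='j' -> is_palindrome("c")
"c": len <= 1 -> True
= True


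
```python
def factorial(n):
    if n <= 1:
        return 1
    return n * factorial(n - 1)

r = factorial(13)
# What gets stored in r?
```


factorial(13)
= 13 * factorial(12)
= 13 * 12 * factorial(11)
= 13 * 12 * 11 * factorial(10)
= 13 * 12 * 11 * 10 * factorial(9)
= 13 * 12 * 11 * 10 * 9 * factorial(8)
= 13 * 12 * 11 * 10 * 9 * 8 * factorial(7)
= 13 * 12 * 11 * 10 * 9 * 8 * 7 * factorial(6)
= 13 * 12 * 11 * 10 * 9 * 8 * 7 * 6 * factorial(5)
= 13 * 12 * 11 * 10 * 9 * 8 * 7 * 6 * 5 * factorial(4)
= 13 * 12 * 11 * 10 * 9 * 8 * 7 * 6 * 5 * 4 * factorial(3)
= 13 * 12 * 11 * 10 * 9 * 8 * 7 * 6 * 5 * 4 * 3 * factorial(2)
= 13 * 12 * 11 * 10 * 9 * 8 * 7 * 6 * 5 * 4 * 3 * 2 * factorial(1)
= 13 * 12 * 11 * 10 * 9 * 8 * 7 * 6 * 5 * 4 * 3 * 2 * 1
= 6227020800


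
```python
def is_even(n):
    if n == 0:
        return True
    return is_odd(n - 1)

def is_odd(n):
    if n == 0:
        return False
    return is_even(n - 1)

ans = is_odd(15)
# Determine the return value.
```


is_odd(15)
= is_even(14)
= is_odd(13)
= is_even(12)
= is_odd(11)
= is_even(10)
= is_odd(9)
= is_even(8)
= is_odd(7)
= is_even(6)
= is_odd(5)
= is_even(4)
= is_odd(3)
= is_even(2)
= is_odd(1)
= is_even(0)
n == 0: return True
= True


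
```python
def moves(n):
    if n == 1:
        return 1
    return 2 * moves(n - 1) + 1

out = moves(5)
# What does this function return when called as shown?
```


moves(5)
= 2 * moves(4) + 1
= 2 * (2 * moves(3) + 1) + 1
= 2 * (2 * (2 * moves(2) + 1) + 1) + 1
= 2 * (2 * (2 * (2 * moves(1) + 1) + 1) + 1) + 1
Now compute bottom-up:
moves(1) = 1
moves(2) = 2 * 1 + 1 = 3
moves(3) = 2 * 3 + 1 = 7
moves(4) = 2 * 7 + 1 = 15
moves(5) = 2 * 15 + 1 = 31
= 31


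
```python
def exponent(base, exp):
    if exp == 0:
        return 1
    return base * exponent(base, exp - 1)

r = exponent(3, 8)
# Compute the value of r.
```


exponent(3, 8)
= 3 * exponent(3, 7)
= 3 * 3 * exponent(3, 6)
= 3 * 3 * 3 * exponent(3, 5)
= 3 * 3 * 3 * 3 * exponent(3, 4)
= 3 * 3 * 3 * 3 * 3 * exponent(3, 3)
= 3 * 3 * 3 * 3 * 3 * 3 * exponent(3, 2)
= 3 * 3 * 3 * 3 * 3 * 3 * 3 * exponent(3, 1)
= 3 * 3 * 3 * 3 * 3 * 3 * 3 * 3 * exponent(3, 0)
= 3 * 3 * 3 * 3 * 3 * 3 * 3 * 3 * 1
= 6561


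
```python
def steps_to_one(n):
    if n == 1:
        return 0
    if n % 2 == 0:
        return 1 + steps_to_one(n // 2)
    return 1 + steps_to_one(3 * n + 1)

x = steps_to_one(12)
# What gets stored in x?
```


steps_to_one(12)
12 is even -> steps_to_one(6)
6 is even -> steps_to_one(3)
3 is odd -> 3*3+1 = 10 -> steps_to_one(10)
10 is even -> steps_to_one(5)
5 is odd -> 3*5+1 = 16 -> steps_to_one(16)
16 is even -> steps_to_one(8)
8 is even -> steps_to_one(4)
4 is even -> steps_to_one(2)
2 is even -> steps_to_one(1)
Reached 1 after 9 steps
= 9


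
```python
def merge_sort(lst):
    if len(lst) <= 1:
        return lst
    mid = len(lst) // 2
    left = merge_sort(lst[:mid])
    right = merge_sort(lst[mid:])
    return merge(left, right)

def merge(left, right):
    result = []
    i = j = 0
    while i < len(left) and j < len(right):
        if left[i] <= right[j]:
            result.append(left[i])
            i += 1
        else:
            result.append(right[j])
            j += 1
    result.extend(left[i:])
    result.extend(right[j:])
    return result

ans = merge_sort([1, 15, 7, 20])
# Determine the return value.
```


merge_sort([1, 15, 7, 20])
Split into [1, 15] and [7, 20]
Left sorted: [1, 15]
Right sorted: [7, 20]
Merge [1, 15] and [7, 20]
= [1, 7, 15, 20]


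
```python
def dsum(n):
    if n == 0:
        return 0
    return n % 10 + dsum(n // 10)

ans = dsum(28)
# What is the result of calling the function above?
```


dsum(28)
= 8 + dsum(2)
= 8 + 2 + dsum(0)
= 8 + 2 + 0
= 10


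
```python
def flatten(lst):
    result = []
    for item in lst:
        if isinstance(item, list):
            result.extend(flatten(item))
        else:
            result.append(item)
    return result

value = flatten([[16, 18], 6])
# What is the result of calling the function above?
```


flatten([[16, 18], 6])
Processing each element:
  [16, 18] is a list -> flatten recursively -> [16, 18]
  6 is not a list -> append 6
= [16, 18, 6]


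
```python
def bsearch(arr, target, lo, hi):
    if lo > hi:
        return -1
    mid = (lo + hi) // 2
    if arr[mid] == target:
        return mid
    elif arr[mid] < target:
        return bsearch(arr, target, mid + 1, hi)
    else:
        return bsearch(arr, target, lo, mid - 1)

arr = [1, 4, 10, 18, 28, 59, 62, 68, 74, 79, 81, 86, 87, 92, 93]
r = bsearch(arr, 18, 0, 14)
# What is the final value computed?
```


bsearch(arr, 18, 0, 14)
lo=0, hi=14, mid=7, arr[mid]=68
68 > 18, search left half
lo=0, hi=6, mid=3, arr[mid]=18
arr[3] == 18, found at index 3
= 3


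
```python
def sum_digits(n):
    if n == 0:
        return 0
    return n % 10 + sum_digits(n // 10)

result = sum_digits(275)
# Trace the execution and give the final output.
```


sum_digits(275)
= 5 + sum_digits(27)
= 5 + 7 + sum_digits(2)
= 5 + 7 + 2 + sum_digits(0)
= 5 + 7 + 2 + 0
= 14


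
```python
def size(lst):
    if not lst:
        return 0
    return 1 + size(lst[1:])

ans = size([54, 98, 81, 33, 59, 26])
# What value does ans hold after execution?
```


size([54, 98, 81, 33, 59, 26])
= 1 + size([98, 81, 33, 59, 26])
= 1 + 1 + size([81, 33, 59, 26])
= 1 + 1 + 1 + size([33, 59, 26])
= 1 + 1 + 1 + 1 + size([59, 26])
= 1 + 1 + 1 + 1 + 1 + size([26])
= 1 + 1 + 1 + 1 + 1 + 1 + size([])
= 1 + 1 + 1 + 1 + 1 + 1 + 0
= 6


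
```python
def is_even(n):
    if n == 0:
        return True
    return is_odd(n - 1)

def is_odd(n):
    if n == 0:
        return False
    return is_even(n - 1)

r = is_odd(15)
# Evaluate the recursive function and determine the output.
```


is_odd(15)
= is_even(14)
= is_odd(13)
= is_even(12)
= is_odd(11)
= is_even(10)
= is_odd(9)
= is_even(8)
= is_odd(7)
= is_even(6)
= is_odd(5)
= is_even(4)
= is_odd(3)
= is_even(2)
= is_odd(1)
= is_even(0)
n == 0: return True
= True


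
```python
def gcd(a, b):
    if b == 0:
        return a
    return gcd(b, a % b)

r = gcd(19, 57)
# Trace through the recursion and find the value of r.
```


gcd(19, 57)
= gcd(57, 19 % 57) = gcd(57, 19)
= gcd(19, 57 % 19) = gcd(19, 0)
b == 0, return a = 19


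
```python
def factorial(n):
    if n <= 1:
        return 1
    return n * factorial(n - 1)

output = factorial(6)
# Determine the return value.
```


factorial(6)
= 6 * factorial(5)
= 6 * 5 * factorial(4)
= 6 * 5 * 4 * factorial(3)
= 6 * 5 * 4 * 3 * factorial(2)
= 6 * 5 * 4 * 3 * 2 * factorial(1)
= 6 * 5 * 4 * 3 * 2 * 1
= 720


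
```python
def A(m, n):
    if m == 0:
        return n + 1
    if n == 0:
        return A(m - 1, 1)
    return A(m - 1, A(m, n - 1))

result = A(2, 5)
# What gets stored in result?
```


A(2, 5)
= A(1, A(2, 4))
First compute A(2, 4) = 11
= A(1, 11)
= 13


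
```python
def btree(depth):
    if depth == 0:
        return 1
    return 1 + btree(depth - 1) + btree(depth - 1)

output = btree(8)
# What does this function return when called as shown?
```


btree(8)
= 1 + btree(7) + btree(7)
= 1 + 2 * btree(7)
btree(k) = 2^(k+1) - 1
btree(0) = 1
btree(1) = 3
btree(2) = 7
btree(3) = 15
btree(4) = 31
btree(8) = 2^9 - 1 = 511


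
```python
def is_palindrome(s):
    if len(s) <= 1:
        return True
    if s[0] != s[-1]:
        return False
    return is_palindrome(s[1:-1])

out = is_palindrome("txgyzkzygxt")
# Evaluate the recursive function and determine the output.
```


is_palindrome("txgyzkzygxt")
"txgyzkzygxt": s[0]='t' == s[-1]='t' -> is_palindrome("xgyzkzygx")
"xgyzkzygx": s[0]='x' == s[-1]='x' -> is_palindrome("gyzkzyg")
"gyzkzyg": s[0]='g' == s[-1]='g' -> is_palindrome("yzkzy")
"yzkzy": s[0]='y' == s[-1]='y' -> is_palindrome("zkz")
"zkz": s[0]='z' == s[-1]='z' -> is_palindrome("k")
"k": len <= 1 -> True
= True


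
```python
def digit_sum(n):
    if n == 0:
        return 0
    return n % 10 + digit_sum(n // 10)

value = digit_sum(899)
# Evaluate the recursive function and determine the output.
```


digit_sum(899)
= 9 + digit_sum(89)
= 9 + 9 + digit_sum(8)
= 9 + 9 + 8 + digit_sum(0)
= 9 + 9 + 8 + 0
= 26


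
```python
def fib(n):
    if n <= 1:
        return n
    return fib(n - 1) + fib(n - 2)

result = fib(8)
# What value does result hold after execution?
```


fib(8)
= fib(7) + fib(6)
= (fib(6) + fib(5)) + fib(6)
Computing bottom-up: fib(0)=0, fib(1)=1, fib(2)=1, fib(3)=2, fib(4)=3, fib(5)=5, fib(6)=8, fib(7)=13, fib(8)=21
= 21


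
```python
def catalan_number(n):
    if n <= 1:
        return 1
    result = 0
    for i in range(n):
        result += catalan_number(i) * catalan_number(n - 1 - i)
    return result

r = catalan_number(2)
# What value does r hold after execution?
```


catalan_number(2)
= sum of catalan_number(i) * catalan_number(2-1-i) for i in 0..1
  catalan_number(0)*catalan_number(1) = 1*1 = 1
  catalan_number(1)*catalan_number(0) = 1*1 = 1
= 1 + 1
= 2


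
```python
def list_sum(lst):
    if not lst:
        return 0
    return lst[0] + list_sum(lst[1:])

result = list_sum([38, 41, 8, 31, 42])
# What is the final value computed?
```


list_sum([38, 41, 8, 31, 42])
= 38 + list_sum([41, 8, 31, 42])
= 38 + 41 + list_sum([8, 31, 42])
= 38 + 41 + 8 + list_sum([31, 42])
= 38 + 41 + 8 + 31 + list_sum([42])
= 38 + 41 + 8 + 31 + 42 + list_sum([])
= 38 + 41 + 8 + 31 + 42 + 0
= 160


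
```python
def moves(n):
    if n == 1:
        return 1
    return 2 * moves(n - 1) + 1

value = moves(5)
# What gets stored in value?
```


moves(5)
= 2 * moves(4) + 1
= 2 * (2 * moves(3) + 1) + 1
= 2 * (2 * (2 * moves(2) + 1) + 1) + 1
= 2 * (2 * (2 * (2 * moves(1) + 1) + 1) + 1) + 1
Now compute bottom-up:
moves(1) = 1
moves(2) = 2 * 1 + 1 = 3
moves(3) = 2 * 3 + 1 = 7
moves(4) = 2 * 7 + 1 = 15
moves(5) = 2 * 15 + 1 = 31
= 31


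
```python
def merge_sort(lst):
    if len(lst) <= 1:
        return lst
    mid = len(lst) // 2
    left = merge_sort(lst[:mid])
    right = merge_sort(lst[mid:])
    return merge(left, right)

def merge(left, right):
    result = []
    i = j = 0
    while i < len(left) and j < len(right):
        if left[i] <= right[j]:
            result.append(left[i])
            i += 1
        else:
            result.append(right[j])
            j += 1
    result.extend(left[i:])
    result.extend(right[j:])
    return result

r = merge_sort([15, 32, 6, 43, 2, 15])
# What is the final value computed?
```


merge_sort([15, 32, 6, 43, 2, 15])
Split into [15, 32, 6] and [43, 2, 15]
Left sorted: [6, 15, 32]
Right sorted: [2, 15, 43]
Merge [6, 15, 32] and [2, 15, 43]
= [2, 6, 15, 15, 32, 43]


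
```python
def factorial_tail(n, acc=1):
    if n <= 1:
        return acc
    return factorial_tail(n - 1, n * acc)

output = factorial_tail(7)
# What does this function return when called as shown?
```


factorial_tail(7, 1)
= factorial_tail(6, 7 * 1) = factorial_tail(6, 7)
= factorial_tail(5, 6 * 7) = factorial_tail(5, 42)
= factorial_tail(4, 5 * 42) = factorial_tail(4, 210)
= factorial_tail(3, 4 * 210) = factorial_tail(3, 840)
= factorial_tail(2, 3 * 840) = factorial_tail(2, 2520)
= factorial_tail(1, 2 * 2520) = factorial_tail(1, 5040)
n <= 1, return acc = 5040


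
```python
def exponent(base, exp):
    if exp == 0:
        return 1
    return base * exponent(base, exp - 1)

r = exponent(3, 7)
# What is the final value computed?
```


exponent(3, 7)
= 3 * exponent(3, 6)
= 3 * 3 * exponent(3, 5)
= 3 * 3 * 3 * exponent(3, 4)
= 3 * 3 * 3 * 3 * exponent(3, 3)
= 3 * 3 * 3 * 3 * 3 * exponent(3, 2)
= 3 * 3 * 3 * 3 * 3 * 3 * exponent(3, 1)
= 3 * 3 * 3 * 3 * 3 * 3 * 3 * exponent(3, 0)
= 3 * 3 * 3 * 3 * 3 * 3 * 3 * 1
= 2187


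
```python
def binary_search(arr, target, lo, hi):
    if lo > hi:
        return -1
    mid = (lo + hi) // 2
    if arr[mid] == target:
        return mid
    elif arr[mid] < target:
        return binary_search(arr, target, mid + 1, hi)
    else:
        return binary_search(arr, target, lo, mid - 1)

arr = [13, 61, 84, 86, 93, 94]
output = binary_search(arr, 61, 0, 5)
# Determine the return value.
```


binary_search(arr, 61, 0, 5)
lo=0, hi=5, mid=2, arr[mid]=84
84 > 61, search left half
lo=0, hi=1, mid=0, arr[mid]=13
13 < 61, search right half
lo=1, hi=1, mid=1, arr[mid]=61
arr[1] == 61, found at index 1
= 1


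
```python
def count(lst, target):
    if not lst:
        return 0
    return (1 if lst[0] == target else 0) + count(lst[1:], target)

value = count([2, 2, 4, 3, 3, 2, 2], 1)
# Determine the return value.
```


count([2, 2, 4, 3, 3, 2, 2], 1)
lst[0]=2 != 1: 0 + count([2, 4, 3, 3, 2, 2], 1)
lst[0]=2 != 1: 0 + count([4, 3, 3, 2, 2], 1)
lst[0]=4 != 1: 0 + count([3, 3, 2, 2], 1)
lst[0]=3 != 1: 0 + count([3, 2, 2], 1)
lst[0]=3 != 1: 0 + count([2, 2], 1)
lst[0]=2 != 1: 0 + count([2], 1)
lst[0]=2 != 1: 0 + count([], 1)
= 0


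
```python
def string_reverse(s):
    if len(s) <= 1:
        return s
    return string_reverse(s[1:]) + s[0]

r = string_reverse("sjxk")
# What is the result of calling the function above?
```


string_reverse("sjxk")
= string_reverse("jxk") + "s"
= string_reverse("xk") + "j" + "s"
= string_reverse("k") + "x" + "j" + "s"
= "k" + "x" + "j" + "s"
= "kxjs"


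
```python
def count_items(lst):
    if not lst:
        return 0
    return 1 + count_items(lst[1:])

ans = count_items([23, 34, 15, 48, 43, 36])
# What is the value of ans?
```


count_items([23, 34, 15, 48, 43, 36])
= 1 + count_items([34, 15, 48, 43, 36])
= 1 + 1 + count_items([15, 48, 43, 36])
= 1 + 1 + 1 + count_items([48, 43, 36])
= 1 + 1 + 1 + 1 + count_items([43, 36])
= 1 + 1 + 1 + 1 + 1 + count_items([36])
= 1 + 1 + 1 + 1 + 1 + 1 + count_items([])
= 1 + 1 + 1 + 1 + 1 + 1 + 0
= 6


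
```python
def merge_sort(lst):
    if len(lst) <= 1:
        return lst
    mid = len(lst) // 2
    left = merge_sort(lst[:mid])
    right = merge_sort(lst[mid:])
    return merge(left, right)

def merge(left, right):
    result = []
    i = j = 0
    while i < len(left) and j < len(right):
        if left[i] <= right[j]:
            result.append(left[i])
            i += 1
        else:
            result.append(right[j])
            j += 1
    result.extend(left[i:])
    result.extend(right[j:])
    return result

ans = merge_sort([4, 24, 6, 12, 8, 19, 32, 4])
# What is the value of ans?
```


merge_sort([4, 24, 6, 12, 8, 19, 32, 4])
Split into [4, 24, 6, 12] and [8, 19, 32, 4]
Left sorted: [4, 6, 12, 24]
Right sorted: [4, 8, 19, 32]
Merge [4, 6, 12, 24] and [4, 8, 19, 32]
= [4, 4, 6, 8, 12, 19, 24, 32]


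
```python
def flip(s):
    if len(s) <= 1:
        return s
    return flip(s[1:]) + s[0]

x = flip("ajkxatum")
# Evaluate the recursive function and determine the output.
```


flip("ajkxatum")
= flip("jkxatum") + "a"
= flip("kxatum") + "j" + "a"
= flip("xatum") + "k" + "j" + "a"
= flip("atum") + "x" + "k" + "j" + "a"
= flip("tum") + "a" + "x" + "k" + "j" + "a"
= flip("um") + "t" + "a" + "x" + "k" + "j" + "a"
= flip("m") + "u" + "t" + "a" + "x" + "k" + "j" + "a"
= "m" + "u" + "t" + "a" + "x" + "k" + "j" + "a"
= "mutaxkja"


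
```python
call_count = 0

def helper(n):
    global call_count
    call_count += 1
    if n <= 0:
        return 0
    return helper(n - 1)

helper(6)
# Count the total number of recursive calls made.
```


helper(6) calls helper(5) calls ... calls helper(0)
Total calls: 6 + 1 (for base case) = 7


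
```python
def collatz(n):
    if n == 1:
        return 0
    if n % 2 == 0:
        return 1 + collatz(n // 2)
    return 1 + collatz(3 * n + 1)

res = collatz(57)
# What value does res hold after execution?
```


collatz(57)
57 is odd -> 3*57+1 = 172 -> collatz(172)
172 is even -> collatz(86)
86 is even -> collatz(43)
43 is odd -> 3*43+1 = 130 -> collatz(130)
130 is even -> collatz(65)
65 is odd -> 3*65+1 = 196 -> collatz(196)
196 is even -> collatz(98)
98 is even -> collatz(49)
49 is odd -> 3*49+1 = 148 -> collatz(148)
148 is even -> collatz(74)
74 is even -> collatz(37)
37 is odd -> 3*37+1 = 112 -> collatz(112)
112 is even -> collatz(56)
56 is even -> collatz(28)
28 is even -> collatz(14)
14 is even -> collatz(7)
7 is odd -> 3*7+1 = 22 -> collatz(22)
22 is even -> collatz(11)
11 is odd -> 3*11+1 = 34 -> collatz(34)
34 is even -> collatz(17)
17 is odd -> 3*17+1 = 52 -> collatz(52)
52 is even -> collatz(26)
26 is even -> collatz(13)
13 is odd -> 3*13+1 = 40 -> collatz(40)
40 is even -> collatz(20)
20 is even -> collatz(10)
10 is even -> collatz(5)
5 is odd -> 3*5+1 = 16 -> collatz(16)
16 is even -> collatz(8)
8 is even -> collatz(4)
4 is even -> collatz(2)
2 is even -> collatz(1)
Reached 1 after 32 steps
= 32


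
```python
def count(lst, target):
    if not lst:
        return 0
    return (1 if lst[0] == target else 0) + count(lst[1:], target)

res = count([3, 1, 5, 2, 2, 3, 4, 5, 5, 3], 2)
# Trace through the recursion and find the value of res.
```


count([3, 1, 5, 2, 2, 3, 4, 5, 5, 3], 2)
lst[0]=3 != 2: 0 + count([1, 5, 2, 2, 3, 4, 5, 5, 3], 2)
lst[0]=1 != 2: 0 + count([5, 2, 2, 3, 4, 5, 5, 3], 2)
lst[0]=5 != 2: 0 + count([2, 2, 3, 4, 5, 5, 3], 2)
lst[0]=2 == 2: 1 + count([2, 3, 4, 5, 5, 3], 2)
lst[0]=2 == 2: 1 + count([3, 4, 5, 5, 3], 2)
lst[0]=3 != 2: 0 + count([4, 5, 5, 3], 2)
lst[0]=4 != 2: 0 + count([5, 5, 3], 2)
lst[0]=5 != 2: 0 + count([5, 3], 2)
lst[0]=5 != 2: 0 + count([3], 2)
lst[0]=3 != 2: 0 + count([], 2)
= 2


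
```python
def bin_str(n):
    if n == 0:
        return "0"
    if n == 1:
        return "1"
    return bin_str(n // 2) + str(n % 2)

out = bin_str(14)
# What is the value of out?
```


bin_str(14)
= bin_str(7) + "0"
= bin_str(3) + "1" + "0"
= bin_str(1) + "1" + "1" + "0"
= "1" + "1" + "1" + "0"
= "1110"


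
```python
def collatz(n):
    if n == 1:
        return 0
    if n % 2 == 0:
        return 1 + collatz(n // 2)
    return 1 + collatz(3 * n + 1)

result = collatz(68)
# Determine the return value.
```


collatz(68)
68 is even -> collatz(34)
34 is even -> collatz(17)
17 is odd -> 3*17+1 = 52 -> collatz(52)
52 is even -> collatz(26)
26 is even -> collatz(13)
13 is odd -> 3*13+1 = 40 -> collatz(40)
40 is even -> collatz(20)
20 is even -> collatz(10)
10 is even -> collatz(5)
5 is odd -> 3*5+1 = 16 -> collatz(16)
16 is even -> collatz(8)
8 is even -> collatz(4)
4 is even -> collatz(2)
2 is even -> collatz(1)
Reached 1 after 14 steps
= 14


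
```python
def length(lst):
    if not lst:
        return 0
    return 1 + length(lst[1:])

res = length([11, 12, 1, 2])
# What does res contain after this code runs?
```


length([11, 12, 1, 2])
= 1 + length([12, 1, 2])
= 1 + 1 + length([1, 2])
= 1 + 1 + 1 + length([2])
= 1 + 1 + 1 + 1 + length([])
= 1 + 1 + 1 + 1 + 0
= 4


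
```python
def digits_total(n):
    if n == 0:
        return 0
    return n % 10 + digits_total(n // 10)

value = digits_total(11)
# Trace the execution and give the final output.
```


digits_total(11)
= 1 + digits_total(1)
= 1 + 1 + digits_total(0)
= 1 + 1 + 0
= 2


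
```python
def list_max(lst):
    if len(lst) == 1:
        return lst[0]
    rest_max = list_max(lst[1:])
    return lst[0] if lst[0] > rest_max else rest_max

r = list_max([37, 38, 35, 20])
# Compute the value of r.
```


list_max([37, 38, 35, 20])
= compare 37 with list_max([38, 35, 20])
= compare 38 with list_max([35, 20])
= compare 35 with list_max([20])
Base: list_max([20]) = 20
compare 35 with 20: max = 35
compare 38 with 35: max = 38
compare 37 with 38: max = 38
= 38


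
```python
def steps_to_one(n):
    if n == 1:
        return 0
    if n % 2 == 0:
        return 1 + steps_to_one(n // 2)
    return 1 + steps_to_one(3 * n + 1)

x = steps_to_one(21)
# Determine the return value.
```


steps_to_one(21)
21 is odd -> 3*21+1 = 64 -> steps_to_one(64)
64 is even -> steps_to_one(32)
32 is even -> steps_to_one(16)
16 is even -> steps_to_one(8)
8 is even -> steps_to_one(4)
4 is even -> steps_to_one(2)
2 is even -> steps_to_one(1)
Reached 1 after 7 steps
= 7


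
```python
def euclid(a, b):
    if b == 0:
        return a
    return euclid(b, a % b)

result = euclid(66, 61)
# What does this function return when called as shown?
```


euclid(66, 61)
= euclid(61, 66 % 61) = euclid(61, 5)
= euclid(5, 61 % 5) = euclid(5, 1)
= euclid(1, 5 % 1) = euclid(1, 0)
b == 0, return a = 1


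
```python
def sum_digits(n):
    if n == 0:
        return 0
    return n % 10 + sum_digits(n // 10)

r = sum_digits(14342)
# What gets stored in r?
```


sum_digits(14342)
= 2 + sum_digits(1434)
= 2 + 4 + sum_digits(143)
= 2 + 4 + 3 + sum_digits(14)
= 2 + 4 + 3 + 4 + sum_digits(1)
= 2 + 4 + 3 + 4 + 1 + sum_digits(0)
= 2 + 4 + 3 + 4 + 1 + 0
= 14


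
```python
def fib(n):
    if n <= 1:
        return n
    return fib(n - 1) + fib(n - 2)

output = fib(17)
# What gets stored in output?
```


fib(17)
= fib(16) + fib(15)
= (fib(15) + fib(14)) + fib(15)
Computing bottom-up: fib(0)=0, fib(1)=1, fib(2)=1, fib(3)=2, fib(4)=3, fib(5)=5, fib(6)=8, fib(7)=13, fib(8)=21, fib(9)=34, fib(10)=55, fib(11)=89, fib(12)=144, fib(13)=233, fib(14)=377, fib(15)=610, fib(16)=987, fib(17)=1597
= 1597
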